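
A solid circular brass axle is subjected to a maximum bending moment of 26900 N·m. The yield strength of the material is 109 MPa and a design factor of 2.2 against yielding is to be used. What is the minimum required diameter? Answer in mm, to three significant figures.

σ_allow = 109/2.2 = 49.55 MPa.
For a solid circular section σ = 32M/(πd³), so d³ = 32M/(π σ_allow) = 32×2.6900×10^7/(π×49.55) = 5.530×10^6 mm³.
d = 176.8 mm.

d = 177 mm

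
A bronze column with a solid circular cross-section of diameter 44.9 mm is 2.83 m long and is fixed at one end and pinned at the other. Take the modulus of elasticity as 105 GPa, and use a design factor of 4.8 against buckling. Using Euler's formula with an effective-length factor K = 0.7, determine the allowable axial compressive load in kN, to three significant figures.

P_allow = 11.0 kN

I = πd⁴/64 = π×44.9⁴/64 = 199500 mm⁴.
Effective length L_e = KL = 0.7×2.83 m = 1981 mm.
Euler critical load P_cr = π²EI/L_e² = π²×105000×199500/1981² = 52680 N.
P_allow = P_cr/n = 52680/4.8 = 10980 N.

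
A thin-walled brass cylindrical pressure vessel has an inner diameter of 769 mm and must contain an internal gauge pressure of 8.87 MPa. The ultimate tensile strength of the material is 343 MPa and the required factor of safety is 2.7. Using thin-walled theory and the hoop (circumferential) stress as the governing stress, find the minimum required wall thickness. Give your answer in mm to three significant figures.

σ_allow = 343/2.7 = 127.0 MPa.
Hoop stress σ_h = pD/(2t), so t = pD/(2σ_allow) = 8.87×769/(2×127.0) = 26.85 mm.

t = 26.8 mm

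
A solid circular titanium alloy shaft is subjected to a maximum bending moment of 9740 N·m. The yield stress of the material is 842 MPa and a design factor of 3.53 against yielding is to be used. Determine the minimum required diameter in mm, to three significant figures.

d = 74.6 mm

σ_allow = 842/3.53 = 238.5 MPa.
For a solid circular section σ = 32M/(πd³), so d³ = 32M/(π σ_allow) = 32×9740000/(π×238.5) = 415900 mm³.
d = 74.65 mm.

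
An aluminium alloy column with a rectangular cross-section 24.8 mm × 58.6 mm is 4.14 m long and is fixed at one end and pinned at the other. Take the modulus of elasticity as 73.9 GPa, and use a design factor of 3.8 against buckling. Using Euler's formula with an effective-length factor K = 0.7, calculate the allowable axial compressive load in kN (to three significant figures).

Buckling occurs about the weak axis: I_min = h·b³/12 = 58.6×24.8³/12 = 74490 mm⁴ (b = 24.8 mm is the smaller dimension).
Effective length L_e = KL = 0.7×4.14 m = 2898 mm.
Euler critical load P_cr = π²EI/L_e² = π²×73900×74490/2898² = 6469 N.
P_allow = P_cr/n = 6469/3.8 = 1702 N.

P_allow = 1.70 kN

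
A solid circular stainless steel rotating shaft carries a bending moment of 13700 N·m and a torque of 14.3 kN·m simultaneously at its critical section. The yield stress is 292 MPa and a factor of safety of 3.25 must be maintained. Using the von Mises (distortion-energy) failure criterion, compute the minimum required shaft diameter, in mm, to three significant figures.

d = 128 mm

σ_allow = σ_y/n = 292/3.25 = 89.85 MPa.
For a solid shaft σ_b = 32M/(πd³) and τ = 16T/(πd³), so the von Mises stress is σ' = (16/πd³)·√(4M²+3T²).
√(4M²+3T²) = √(4×(1.370×10^7)² + 3×(1.430×10^7)²) = 3.694×10^7 N·mm.
d³ = 16×3.694×10^7/(π×89.85) = 2.094×10^6 mm³.
d = 127.9 mm.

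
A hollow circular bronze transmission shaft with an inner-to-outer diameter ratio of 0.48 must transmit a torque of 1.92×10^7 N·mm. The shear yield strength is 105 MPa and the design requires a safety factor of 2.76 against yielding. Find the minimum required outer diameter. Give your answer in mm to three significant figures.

τ_allow = 105/2.76 = 38.04 MPa.
For a hollow shaft τ = 16T/[πd_o³(1−k⁴)] with k = 0.48, so 1−k⁴ = 0.9469.
d_o³ = 16T/[π τ_allow (1−k⁴)] = 16×1.9200×10^7/(π×38.04×0.9469) = 2.714×10^6 mm³.
d_o = 139.5 mm.

d_o = 139 mm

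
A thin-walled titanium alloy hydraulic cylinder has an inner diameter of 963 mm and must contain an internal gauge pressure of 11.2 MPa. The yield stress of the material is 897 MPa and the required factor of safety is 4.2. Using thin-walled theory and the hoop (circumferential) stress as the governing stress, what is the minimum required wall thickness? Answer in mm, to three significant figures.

t = 25.3 mm

σ_allow = 897/4.2 = 213.6 MPa.
Hoop stress σ_h = pD/(2t), so t = pD/(2σ_allow) = 11.2×963/(2×213.6) = 25.25 mm.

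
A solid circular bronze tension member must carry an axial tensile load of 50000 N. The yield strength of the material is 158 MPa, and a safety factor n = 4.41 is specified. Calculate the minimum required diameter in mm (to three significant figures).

d = 42.2 mm

Allowable stress σ_allow = 158/4.41 = 35.83 MPa.
Required area A = F/σ_allow = 50000/35.83 = 1396 mm².
A = πd²/4 → d = √(4A/π) = 42.15 mm.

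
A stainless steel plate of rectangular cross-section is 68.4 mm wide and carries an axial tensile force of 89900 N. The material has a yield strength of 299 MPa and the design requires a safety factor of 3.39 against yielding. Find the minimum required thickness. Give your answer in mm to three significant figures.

σ_allow = 299/3.39 = 88.20 MPa.
Required area A = F/σ_allow = 89900/88.20 = 1019 mm².
t = A/w = 1019/68.4 = 14.90 mm.

t = 14.9 mm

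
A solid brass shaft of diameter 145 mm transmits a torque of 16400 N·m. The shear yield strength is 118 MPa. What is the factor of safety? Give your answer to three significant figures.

n = 4.31

τ = 16T/(πd³) = 16×1.6400×10^7/(π×145³) = 27.40 MPa.
n = τ_limit/τ = 118/27.40 = 4.307.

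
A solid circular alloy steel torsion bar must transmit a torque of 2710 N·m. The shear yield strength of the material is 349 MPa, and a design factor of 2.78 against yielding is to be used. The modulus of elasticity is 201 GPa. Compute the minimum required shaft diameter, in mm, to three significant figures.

Allowable shear stress τ_allow = 349/2.78 = 125.5 MPa.
For a solid shaft τ = 16T/(πd³), so d³ = 16T/(π τ_allow) = 16×2710000/(π×125.5) = 109900 mm³.
d = (109900)^(1/3) = 47.91 mm.

d = 47.9 mm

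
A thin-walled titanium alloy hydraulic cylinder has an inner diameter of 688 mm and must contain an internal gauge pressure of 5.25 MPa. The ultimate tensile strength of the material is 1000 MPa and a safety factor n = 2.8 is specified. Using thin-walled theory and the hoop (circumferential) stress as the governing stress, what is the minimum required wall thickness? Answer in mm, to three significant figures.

t = 5.06 mm

σ_allow = 1000/2.8 = 357.1 MPa.
Hoop stress σ_h = pD/(2t), so t = pD/(2σ_allow) = 5.25×688/(2×357.1) = 5.057 mm.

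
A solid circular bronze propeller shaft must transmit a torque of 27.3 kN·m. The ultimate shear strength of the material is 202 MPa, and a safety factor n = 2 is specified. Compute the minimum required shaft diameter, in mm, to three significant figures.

Allowable shear stress τ_allow = 202/2 = 101.0 MPa.
For a solid shaft τ = 16T/(πd³), so d³ = 16T/(π τ_allow) = 16×2.7300×10^7/(π×101.0) = 1.377×10^6 mm³.
d = (1.377×10^6)^(1/3) = 111.2 mm.

d = 111 mm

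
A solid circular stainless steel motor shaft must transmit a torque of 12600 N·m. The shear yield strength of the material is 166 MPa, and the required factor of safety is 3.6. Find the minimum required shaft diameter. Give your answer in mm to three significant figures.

d = 112 mm

Allowable shear stress τ_allow = 166/3.6 = 46.11 MPa.
For a solid shaft τ = 16T/(πd³), so d³ = 16T/(π τ_allow) = 16×1.2600×10^7/(π×46.11) = 1.392×10^6 mm³.
d = (1.392×10^6)^(1/3) = 111.6 mm.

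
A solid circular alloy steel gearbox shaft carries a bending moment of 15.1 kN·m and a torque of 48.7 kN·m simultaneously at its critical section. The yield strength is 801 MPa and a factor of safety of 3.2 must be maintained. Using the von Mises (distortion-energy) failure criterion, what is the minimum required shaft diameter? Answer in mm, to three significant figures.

σ_allow = σ_y/n = 801/3.2 = 250.3 MPa.
For a solid shaft σ_b = 32M/(πd³) and τ = 16T/(πd³), so the von Mises stress is σ' = (16/πd³)·√(4M²+3T²).
√(4M²+3T²) = √(4×(1.510×10^7)² + 3×(4.870×10^7)²) = 8.959×10^7 N·mm.
d³ = 16×8.959×10^7/(π×250.3) = 1.823×10^6 mm³.
d = 122.2 mm.

d = 122 mm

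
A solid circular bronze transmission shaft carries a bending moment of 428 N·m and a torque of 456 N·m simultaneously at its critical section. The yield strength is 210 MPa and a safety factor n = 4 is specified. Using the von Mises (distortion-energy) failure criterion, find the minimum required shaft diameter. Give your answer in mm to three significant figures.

d = 48.3 mm

σ_allow = σ_y/n = 210/4 = 52.50 MPa.
For a solid shaft σ_b = 32M/(πd³) and τ = 16T/(πd³), so the von Mises stress is σ' = (16/πd³)·√(4M²+3T²).
√(4M²+3T²) = √(4×(428000)² + 3×(456000)²) = 1.165×10^6 N·mm.
d³ = 16×1.165×10^6/(π×52.50) = 113000 mm³.
d = 48.34 mm.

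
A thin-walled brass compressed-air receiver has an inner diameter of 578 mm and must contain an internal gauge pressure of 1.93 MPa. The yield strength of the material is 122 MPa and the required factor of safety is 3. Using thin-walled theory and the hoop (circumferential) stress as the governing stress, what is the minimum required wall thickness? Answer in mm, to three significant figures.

σ_allow = 122/3 = 40.67 MPa.
Hoop stress σ_h = pD/(2t), so t = pD/(2σ_allow) = 1.93×578/(2×40.67) = 13.72 mm.

t = 13.7 mm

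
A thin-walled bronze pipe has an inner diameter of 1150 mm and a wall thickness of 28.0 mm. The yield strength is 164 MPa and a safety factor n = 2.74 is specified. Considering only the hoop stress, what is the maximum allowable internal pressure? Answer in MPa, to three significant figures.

p_allow = 2.91 MPa

σ_allow = 164/2.74 = 59.85 MPa.
σ_h = pD/(2t) → p_allow = 2σ_allow t/D = 2×59.85×28.0/1150 = 2.915 MPa.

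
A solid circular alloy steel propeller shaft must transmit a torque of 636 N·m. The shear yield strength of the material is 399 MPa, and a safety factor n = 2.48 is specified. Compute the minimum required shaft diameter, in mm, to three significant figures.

d = 27.2 mm

Allowable shear stress τ_allow = 399/2.48 = 160.9 MPa.
For a solid shaft τ = 16T/(πd³), so d³ = 16T/(π τ_allow) = 16×636000/(π×160.9) = 20130 mm³.
d = (20130)^(1/3) = 27.20 mm.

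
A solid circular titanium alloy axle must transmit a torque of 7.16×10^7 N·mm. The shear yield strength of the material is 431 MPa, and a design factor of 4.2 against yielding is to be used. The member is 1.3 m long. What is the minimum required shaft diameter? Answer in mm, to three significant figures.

d = 153 mm

Allowable shear stress τ_allow = 431/4.2 = 102.6 MPa.
For a solid shaft τ = 16T/(πd³), so d³ = 16T/(π τ_allow) = 16×7.1600×10^7/(π×102.6) = 3.553×10^6 mm³.
d = (3.553×10^6)^(1/3) = 152.6 mm.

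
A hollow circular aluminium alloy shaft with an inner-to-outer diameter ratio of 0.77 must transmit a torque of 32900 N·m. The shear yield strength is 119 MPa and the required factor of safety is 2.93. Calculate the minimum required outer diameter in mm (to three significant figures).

τ_allow = 119/2.93 = 40.61 MPa.
For a hollow shaft τ = 16T/[πd_o³(1−k⁴)] with k = 0.77, so 1−k⁴ = 0.6485.
d_o³ = 16T/[π τ_allow (1−k⁴)] = 16×3.2900×10^7/(π×40.61×0.6485) = 6.362×10^6 mm³.
d_o = 185.3 mm.

d_o = 185 mm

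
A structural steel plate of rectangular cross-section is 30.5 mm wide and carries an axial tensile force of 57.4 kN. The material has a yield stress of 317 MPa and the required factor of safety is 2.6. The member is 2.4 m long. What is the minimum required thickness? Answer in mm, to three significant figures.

σ_allow = 317/2.6 = 121.9 MPa.
Required area A = F/σ_allow = 57400/121.9 = 470.8 mm².
t = A/w = 470.8/30.5 = 15.44 mm.

t = 15.4 mm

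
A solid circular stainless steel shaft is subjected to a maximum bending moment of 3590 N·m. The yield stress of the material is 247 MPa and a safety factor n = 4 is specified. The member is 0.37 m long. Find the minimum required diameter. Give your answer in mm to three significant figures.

σ_allow = 247/4 = 61.75 MPa.
For a solid circular section σ = 32M/(πd³), so d³ = 32M/(π σ_allow) = 32×3590000/(π×61.75) = 592200 mm³.
d = 83.98 mm.

d = 84.0 mm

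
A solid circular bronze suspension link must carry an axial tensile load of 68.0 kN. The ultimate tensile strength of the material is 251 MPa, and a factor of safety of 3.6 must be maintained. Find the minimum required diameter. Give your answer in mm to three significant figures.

Allowable stress σ_allow = 251/3.6 = 69.72 MPa.
Required area A = F/σ_allow = 68000/69.72 = 975.3 mm².
A = πd²/4 → d = √(4A/π) = 35.24 mm.

d = 35.2 mm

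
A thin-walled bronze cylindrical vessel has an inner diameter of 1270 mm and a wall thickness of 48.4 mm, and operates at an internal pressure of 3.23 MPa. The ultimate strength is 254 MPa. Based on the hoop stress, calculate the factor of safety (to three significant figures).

n = 5.99

σ_h = pD/(2t) = 3.23×1270/(2×48.4) = 42.38 MPa.
n = 254/42.38 = 5.994.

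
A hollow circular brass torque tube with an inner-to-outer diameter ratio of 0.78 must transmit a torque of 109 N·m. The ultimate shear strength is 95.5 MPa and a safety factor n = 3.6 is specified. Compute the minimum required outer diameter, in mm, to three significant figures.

d_o = 32.1 mm

τ_allow = 95.5/3.6 = 26.53 MPa.
For a hollow shaft τ = 16T/[πd_o³(1−k⁴)] with k = 0.78, so 1−k⁴ = 0.6298.
d_o³ = 16T/[π τ_allow (1−k⁴)] = 16×109000/(π×26.53×0.6298) = 33220 mm³.
d_o = 32.15 mm.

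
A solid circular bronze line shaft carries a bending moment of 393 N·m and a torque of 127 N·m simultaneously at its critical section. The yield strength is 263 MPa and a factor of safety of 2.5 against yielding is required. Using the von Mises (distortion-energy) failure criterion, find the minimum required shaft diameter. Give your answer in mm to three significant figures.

d = 34.1 mm

σ_allow = σ_y/n = 263/2.5 = 105.2 MPa.
For a solid shaft σ_b = 32M/(πd³) and τ = 16T/(πd³), so the von Mises stress is σ' = (16/πd³)·√(4M²+3T²).
√(4M²+3T²) = √(4×(393000)² + 3×(127000)²) = 816200 N·mm.
d³ = 16×816200/(π×105.2) = 39510 mm³.
d = 34.06 mm.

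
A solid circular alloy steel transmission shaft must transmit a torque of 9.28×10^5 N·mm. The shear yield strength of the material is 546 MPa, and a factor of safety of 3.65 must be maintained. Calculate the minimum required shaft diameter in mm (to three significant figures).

Allowable shear stress τ_allow = 546/3.65 = 149.6 MPa.
For a solid shaft τ = 16T/(πd³), so d³ = 16T/(π τ_allow) = 16×928000/(π×149.6) = 31590 mm³.
d = (31590)^(1/3) = 31.61 mm.

d = 31.6 mm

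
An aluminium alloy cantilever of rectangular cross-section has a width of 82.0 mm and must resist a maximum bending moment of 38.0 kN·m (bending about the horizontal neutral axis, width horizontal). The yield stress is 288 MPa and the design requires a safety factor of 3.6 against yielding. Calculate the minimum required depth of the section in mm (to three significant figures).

σ_allow = 288/3.6 = 80.00 MPa.
For a rectangular section σ = 6M/(bh²), so h² = 6M/(b σ_allow) = 6×3.8000×10^7/(82.0×80.00) = 34760 mm².
h = 186.4 mm.

h = 186 mm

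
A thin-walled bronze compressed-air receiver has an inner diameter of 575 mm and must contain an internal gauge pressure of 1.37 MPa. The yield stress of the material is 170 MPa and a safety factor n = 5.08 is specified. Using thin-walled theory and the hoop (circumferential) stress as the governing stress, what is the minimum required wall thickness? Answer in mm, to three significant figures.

σ_allow = 170/5.08 = 33.46 MPa.
Hoop stress σ_h = pD/(2t), so t = pD/(2σ_allow) = 1.37×575/(2×33.46) = 11.77 mm.

t = 11.8 mm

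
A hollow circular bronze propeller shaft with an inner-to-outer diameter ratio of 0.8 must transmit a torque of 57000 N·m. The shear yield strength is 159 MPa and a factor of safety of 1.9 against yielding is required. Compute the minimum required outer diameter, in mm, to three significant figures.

d_o = 180 mm

τ_allow = 159/1.9 = 83.68 MPa.
For a hollow shaft τ = 16T/[πd_o³(1−k⁴)] with k = 0.8, so 1−k⁴ = 0.5904.
d_o³ = 16T/[π τ_allow (1−k⁴)] = 16×5.7000×10^7/(π×83.68×0.5904) = 5.876×10^6 mm³.
d_o = 180.4 mm.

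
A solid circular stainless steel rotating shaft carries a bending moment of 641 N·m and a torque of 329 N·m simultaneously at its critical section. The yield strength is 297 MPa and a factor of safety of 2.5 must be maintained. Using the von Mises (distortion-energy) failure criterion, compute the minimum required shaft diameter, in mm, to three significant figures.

d = 39.2 mm

σ_allow = σ_y/n = 297/2.5 = 118.8 MPa.
For a solid shaft σ_b = 32M/(πd³) and τ = 16T/(πd³), so the von Mises stress is σ' = (16/πd³)·√(4M²+3T²).
√(4M²+3T²) = √(4×(641000)² + 3×(329000)²) = 1.403×10^6 N·mm.
d³ = 16×1.403×10^6/(π×118.8) = 60140 mm³.
d = 39.18 mm.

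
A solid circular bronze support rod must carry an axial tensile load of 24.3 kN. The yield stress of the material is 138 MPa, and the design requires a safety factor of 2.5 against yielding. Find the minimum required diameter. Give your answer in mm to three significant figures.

Allowable stress σ_allow = 138/2.5 = 55.20 MPa.
Required area A = F/σ_allow = 24300/55.20 = 440.2 mm².
A = πd²/4 → d = √(4A/π) = 23.67 mm.

d = 23.7 mm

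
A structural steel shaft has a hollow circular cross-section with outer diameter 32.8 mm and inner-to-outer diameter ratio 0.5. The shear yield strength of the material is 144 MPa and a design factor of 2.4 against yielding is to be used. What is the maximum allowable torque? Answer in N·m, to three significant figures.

τ_allow = 144/2.4 = 60.00 MPa.
For a hollow shaft T_allow = τ_allow·πd_o³(1−k⁴)/16 with 1−k⁴ = 0.9375, so πd_o³(1−k⁴)/16 = 6496 mm³.
T_allow = 60.00×6496 = 389700 N·mm = 389.7 N·m.

T_allow = 390 N·m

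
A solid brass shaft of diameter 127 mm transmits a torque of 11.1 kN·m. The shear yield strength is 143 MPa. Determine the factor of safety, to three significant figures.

τ = 16T/(πd³) = 16×1.1100×10^7/(π×127³) = 27.60 MPa.
n = τ_limit/τ = 143/27.60 = 5.181.

n = 5.18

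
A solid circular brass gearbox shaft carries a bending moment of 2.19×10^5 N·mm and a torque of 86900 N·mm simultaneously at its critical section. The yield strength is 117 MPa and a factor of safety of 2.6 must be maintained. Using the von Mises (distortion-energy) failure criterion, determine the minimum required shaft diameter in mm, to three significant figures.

σ_allow = σ_y/n = 117/2.6 = 45.00 MPa.
For a solid shaft σ_b = 32M/(πd³) and τ = 16T/(πd³), so the von Mises stress is σ' = (16/πd³)·√(4M²+3T²).
√(4M²+3T²) = √(4×(219000)² + 3×(86900)²) = 463100 N·mm.
d³ = 16×463100/(π×45.00) = 52420 mm³.
d = 37.42 mm.

d = 37.4 mm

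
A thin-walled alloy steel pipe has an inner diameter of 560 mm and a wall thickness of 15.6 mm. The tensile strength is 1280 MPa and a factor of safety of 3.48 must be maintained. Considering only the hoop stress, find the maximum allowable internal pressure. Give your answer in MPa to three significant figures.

σ_allow = 1280/3.48 = 367.8 MPa.
σ_h = pD/(2t) → p_allow = 2σ_allow t/D = 2×367.8×15.6/560 = 20.49 MPa.

p_allow = 20.5 MPa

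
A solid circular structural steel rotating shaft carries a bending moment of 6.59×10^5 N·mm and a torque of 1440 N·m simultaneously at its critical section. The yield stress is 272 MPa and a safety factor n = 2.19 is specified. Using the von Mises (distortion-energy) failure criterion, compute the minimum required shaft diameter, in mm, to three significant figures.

d = 48.7 mm

σ_allow = σ_y/n = 272/2.19 = 124.2 MPa.
For a solid shaft σ_b = 32M/(πd³) and τ = 16T/(πd³), so the von Mises stress is σ' = (16/πd³)·√(4M²+3T²).
√(4M²+3T²) = √(4×(659000)² + 3×(1.440×10^6)²) = 2.821×10^6 N·mm.
d³ = 16×2.821×10^6/(π×124.2) = 115700 mm³.
d = 48.72 mm.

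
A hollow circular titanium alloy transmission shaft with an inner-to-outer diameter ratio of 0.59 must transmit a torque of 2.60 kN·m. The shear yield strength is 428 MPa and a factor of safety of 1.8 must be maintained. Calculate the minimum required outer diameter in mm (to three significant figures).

d_o = 39.9 mm

τ_allow = 428/1.8 = 237.8 MPa.
For a hollow shaft τ = 16T/[πd_o³(1−k⁴)] with k = 0.59, so 1−k⁴ = 0.8788.
d_o³ = 16T/[π τ_allow (1−k⁴)] = 16×2600000/(π×237.8×0.8788) = 63370 mm³.
d_o = 39.87 mm.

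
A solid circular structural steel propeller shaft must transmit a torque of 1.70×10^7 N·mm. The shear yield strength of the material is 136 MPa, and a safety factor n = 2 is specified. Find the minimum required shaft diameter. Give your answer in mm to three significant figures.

Allowable shear stress τ_allow = 136/2 = 68.00 MPa.
For a solid shaft τ = 16T/(πd³), so d³ = 16T/(π τ_allow) = 16×1.7000×10^7/(π×68.00) = 1.273×10^6 mm³.
d = (1.273×10^6)^(1/3) = 108.4 mm.

d = 108 mm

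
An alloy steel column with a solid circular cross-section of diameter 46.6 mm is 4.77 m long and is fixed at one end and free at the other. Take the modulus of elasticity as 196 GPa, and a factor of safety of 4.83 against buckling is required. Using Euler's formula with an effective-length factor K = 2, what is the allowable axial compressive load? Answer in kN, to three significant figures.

I = πd⁴/64 = π×46.6⁴/64 = 231500 mm⁴.
Effective length L_e = KL = 2×4.77 m = 9540 mm.
Euler critical load P_cr = π²EI/L_e² = π²×196000×231500/9540² = 4920 N.
P_allow = P_cr/n = 4920/4.83 = 1019 N.

P_allow = 1.02 kN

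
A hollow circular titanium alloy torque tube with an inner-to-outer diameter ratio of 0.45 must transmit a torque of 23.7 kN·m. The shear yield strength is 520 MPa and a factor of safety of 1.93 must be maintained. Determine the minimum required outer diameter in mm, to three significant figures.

τ_allow = 520/1.93 = 269.4 MPa.
For a hollow shaft τ = 16T/[πd_o³(1−k⁴)] with k = 0.45, so 1−k⁴ = 0.9590.
d_o³ = 16T/[π τ_allow (1−k⁴)] = 16×2.3700×10^7/(π×269.4×0.9590) = 467200 mm³.
d_o = 77.59 mm.

d_o = 77.6 mm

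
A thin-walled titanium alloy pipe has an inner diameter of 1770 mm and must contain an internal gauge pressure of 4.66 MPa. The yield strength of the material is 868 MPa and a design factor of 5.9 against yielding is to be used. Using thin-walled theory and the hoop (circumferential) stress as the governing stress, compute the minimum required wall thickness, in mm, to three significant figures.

σ_allow = 868/5.9 = 147.1 MPa.
Hoop stress σ_h = pD/(2t), so t = pD/(2σ_allow) = 4.66×1770/(2×147.1) = 28.03 mm.

t = 28.0 mm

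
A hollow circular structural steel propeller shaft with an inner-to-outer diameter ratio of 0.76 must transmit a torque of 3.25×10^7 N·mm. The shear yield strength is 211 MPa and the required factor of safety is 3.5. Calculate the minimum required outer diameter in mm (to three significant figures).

τ_allow = 211/3.5 = 60.29 MPa.
For a hollow shaft τ = 16T/[πd_o³(1−k⁴)] with k = 0.76, so 1−k⁴ = 0.6664.
d_o³ = 16T/[π τ_allow (1−k⁴)] = 16×3.2500×10^7/(π×60.29×0.6664) = 4.120×10^6 mm³.
d_o = 160.3 mm.

d_o = 160 mm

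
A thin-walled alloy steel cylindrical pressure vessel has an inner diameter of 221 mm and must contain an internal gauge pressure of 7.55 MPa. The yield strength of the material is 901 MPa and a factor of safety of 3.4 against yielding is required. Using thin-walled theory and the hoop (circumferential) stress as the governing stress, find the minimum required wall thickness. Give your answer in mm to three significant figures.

t = 3.15 mm

σ_allow = 901/3.4 = 265.0 MPa.
Hoop stress σ_h = pD/(2t), so t = pD/(2σ_allow) = 7.55×221/(2×265.0) = 3.148 mm.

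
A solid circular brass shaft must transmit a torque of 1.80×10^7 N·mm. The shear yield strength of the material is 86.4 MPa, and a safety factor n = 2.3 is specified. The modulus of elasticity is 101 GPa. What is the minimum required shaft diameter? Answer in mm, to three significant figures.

d = 135 mm

Allowable shear stress τ_allow = 86.4/2.3 = 37.57 MPa.
For a solid shaft τ = 16T/(πd³), so d³ = 16T/(π τ_allow) = 16×1.8000×10^7/(π×37.57) = 2.440×10^6 mm³.
d = (2.440×10^6)^(1/3) = 134.6 mm.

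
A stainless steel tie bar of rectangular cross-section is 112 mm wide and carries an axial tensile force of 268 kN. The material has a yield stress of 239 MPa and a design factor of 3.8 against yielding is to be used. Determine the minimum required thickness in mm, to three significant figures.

σ_allow = 239/3.8 = 62.89 MPa.
Required area A = F/σ_allow = 268000/62.89 = 4261 mm².
t = A/w = 4261/112 = 38.05 mm.

t = 38.0 mm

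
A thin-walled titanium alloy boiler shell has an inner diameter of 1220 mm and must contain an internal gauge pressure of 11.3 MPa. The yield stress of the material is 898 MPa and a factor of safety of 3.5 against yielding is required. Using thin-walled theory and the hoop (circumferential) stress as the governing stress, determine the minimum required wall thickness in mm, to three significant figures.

t = 26.9 mm

σ_allow = 898/3.5 = 256.6 MPa.
Hoop stress σ_h = pD/(2t), so t = pD/(2σ_allow) = 11.3×1220/(2×256.6) = 26.87 mm.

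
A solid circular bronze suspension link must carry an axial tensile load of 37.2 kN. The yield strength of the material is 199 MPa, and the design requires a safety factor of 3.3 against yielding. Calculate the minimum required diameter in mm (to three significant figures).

d = 28.0 mm

Allowable stress σ_allow = 199/3.3 = 60.30 MPa.
Required area A = F/σ_allow = 37200/60.30 = 616.9 mm².
A = πd²/4 → d = √(4A/π) = 28.03 mm.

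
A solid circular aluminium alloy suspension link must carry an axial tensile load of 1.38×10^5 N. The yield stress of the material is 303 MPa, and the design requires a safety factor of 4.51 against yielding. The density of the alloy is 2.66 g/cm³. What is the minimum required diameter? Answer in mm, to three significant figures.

d = 51.1 mm

Allowable stress σ_allow = 303/4.51 = 67.18 MPa.
Required area A = F/σ_allow = 138000/67.18 = 2054 mm².
A = πd²/4 → d = √(4A/π) = 51.14 mm.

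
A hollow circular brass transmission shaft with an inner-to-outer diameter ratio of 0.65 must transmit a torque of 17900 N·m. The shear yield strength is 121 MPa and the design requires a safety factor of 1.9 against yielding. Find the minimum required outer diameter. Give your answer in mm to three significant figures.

τ_allow = 121/1.9 = 63.68 MPa.
For a hollow shaft τ = 16T/[πd_o³(1−k⁴)] with k = 0.65, so 1−k⁴ = 0.8215.
d_o³ = 16T/[π τ_allow (1−k⁴)] = 16×1.7900×10^7/(π×63.68×0.8215) = 1.743×10^6 mm³.
d_o = 120.3 mm.

d_o = 120 mm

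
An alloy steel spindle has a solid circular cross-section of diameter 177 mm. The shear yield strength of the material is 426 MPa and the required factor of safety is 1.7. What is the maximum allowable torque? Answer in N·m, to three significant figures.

T_allow = 2.73×10^5 N·m

τ_allow = 426/1.7 = 250.6 MPa.
For a solid shaft T_allow = τ_allow·πd³/16; πd³/16 = π×177³/16 = 1.089×10^6 mm³.
T_allow = 250.6×1.089×10^6 = 2.728×10^8 N·mm = 272800 N·m.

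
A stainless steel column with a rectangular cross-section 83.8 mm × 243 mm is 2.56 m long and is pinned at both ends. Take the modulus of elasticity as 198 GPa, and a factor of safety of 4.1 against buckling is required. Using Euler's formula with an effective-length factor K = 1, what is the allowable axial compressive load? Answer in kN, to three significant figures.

P_allow = 867 kN

Buckling occurs about the weak axis: I_min = h·b³/12 = 243×83.8³/12 = 1.192×10^7 mm⁴ (b = 83.8 mm is the smaller dimension).
Effective length L_e = KL = 1×2.56 m = 2560 mm.
Euler critical load P_cr = π²EI/L_e² = π²×198000×1.192×10^7/2560² = 3.553×10^6 N.
P_allow = P_cr/n = 3.553×10^6/4.1 = 866700 N.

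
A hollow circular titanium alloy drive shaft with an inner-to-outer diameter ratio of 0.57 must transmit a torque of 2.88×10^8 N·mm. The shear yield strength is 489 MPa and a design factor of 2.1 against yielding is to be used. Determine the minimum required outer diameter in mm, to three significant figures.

τ_allow = 489/2.1 = 232.9 MPa.
For a hollow shaft τ = 16T/[πd_o³(1−k⁴)] with k = 0.57, so 1−k⁴ = 0.8944.
d_o³ = 16T/[π τ_allow (1−k⁴)] = 16×2.8800×10^8/(π×232.9×0.8944) = 7.042×10^6 mm³.
d_o = 191.7 mm.

d_o = 192 mm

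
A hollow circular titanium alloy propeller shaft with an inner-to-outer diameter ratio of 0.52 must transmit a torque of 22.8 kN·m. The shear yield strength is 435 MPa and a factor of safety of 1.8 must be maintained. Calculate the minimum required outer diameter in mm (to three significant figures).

d_o = 80.3 mm

τ_allow = 435/1.8 = 241.7 MPa.
For a hollow shaft τ = 16T/[πd_o³(1−k⁴)] with k = 0.52, so 1−k⁴ = 0.9269.
d_o³ = 16T/[π τ_allow (1−k⁴)] = 16×2.2800×10^7/(π×241.7×0.9269) = 518400 mm³.
d_o = 80.33 mm.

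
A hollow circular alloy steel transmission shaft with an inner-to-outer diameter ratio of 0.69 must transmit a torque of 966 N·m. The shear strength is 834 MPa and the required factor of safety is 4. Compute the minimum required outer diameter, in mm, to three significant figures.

d_o = 31.2 mm

τ_allow = 834/4 = 208.5 MPa.
For a hollow shaft τ = 16T/[πd_o³(1−k⁴)] with k = 0.69, so 1−k⁴ = 0.7733.
d_o³ = 16T/[π τ_allow (1−k⁴)] = 16×966000/(π×208.5×0.7733) = 30510 mm³.
d_o = 31.25 mm.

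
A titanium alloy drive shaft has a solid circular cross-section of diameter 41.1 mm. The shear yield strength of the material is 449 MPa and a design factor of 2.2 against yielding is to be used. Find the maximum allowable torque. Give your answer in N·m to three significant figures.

τ_allow = 449/2.2 = 204.1 MPa.
For a solid shaft T_allow = τ_allow·πd³/16; πd³/16 = π×41.1³/16 = 13630 mm³.
T_allow = 204.1×13630 = 2.782×10^6 N·mm = 2782 N·m.

T_allow = 2780 N·m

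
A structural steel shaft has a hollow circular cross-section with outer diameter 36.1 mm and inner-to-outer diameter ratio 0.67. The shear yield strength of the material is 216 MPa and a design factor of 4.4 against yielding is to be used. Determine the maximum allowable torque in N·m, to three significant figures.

τ_allow = 216/4.4 = 49.09 MPa.
For a hollow shaft T_allow = τ_allow·πd_o³(1−k⁴)/16 with 1−k⁴ = 0.7985, so πd_o³(1−k⁴)/16 = 7376 mm³.
T_allow = 49.09×7376 = 362100 N·mm = 362.1 N·m.

T_allow = 362 N·m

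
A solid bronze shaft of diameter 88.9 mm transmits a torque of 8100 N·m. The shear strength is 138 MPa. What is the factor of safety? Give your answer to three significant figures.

τ = 16T/(πd³) = 16×8100000/(π×88.9³) = 58.72 MPa.
n = τ_limit/τ = 138/58.72 = 2.350.

n = 2.35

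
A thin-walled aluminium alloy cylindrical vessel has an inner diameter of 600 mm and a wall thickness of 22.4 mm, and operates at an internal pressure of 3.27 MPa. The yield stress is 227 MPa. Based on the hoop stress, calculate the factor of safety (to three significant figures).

n = 5.18

σ_h = pD/(2t) = 3.27×600/(2×22.4) = 43.79 MPa.
n = 227/43.79 = 5.183.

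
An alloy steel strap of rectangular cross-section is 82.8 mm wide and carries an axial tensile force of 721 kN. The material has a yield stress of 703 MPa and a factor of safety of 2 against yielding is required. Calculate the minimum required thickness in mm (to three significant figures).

σ_allow = 703/2 = 351.5 MPa.
Required area A = F/σ_allow = 721000/351.5 = 2051 mm².
t = A/w = 2051/82.8 = 24.77 mm.

t = 24.8 mm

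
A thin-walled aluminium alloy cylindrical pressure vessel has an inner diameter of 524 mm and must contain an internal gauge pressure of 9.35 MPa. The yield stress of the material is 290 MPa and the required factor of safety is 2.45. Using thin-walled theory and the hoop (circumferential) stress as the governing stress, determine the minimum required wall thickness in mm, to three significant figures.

t = 20.7 mm

σ_allow = 290/2.45 = 118.4 MPa.
Hoop stress σ_h = pD/(2t), so t = pD/(2σ_allow) = 9.35×524/(2×118.4) = 20.70 mm.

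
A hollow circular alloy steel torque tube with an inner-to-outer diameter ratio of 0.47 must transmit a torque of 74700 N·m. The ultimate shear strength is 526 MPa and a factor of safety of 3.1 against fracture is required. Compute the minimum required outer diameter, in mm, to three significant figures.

τ_allow = 526/3.1 = 169.7 MPa.
For a hollow shaft τ = 16T/[πd_o³(1−k⁴)] with k = 0.47, so 1−k⁴ = 0.9512.
d_o³ = 16T/[π τ_allow (1−k⁴)] = 16×7.4700×10^7/(π×169.7×0.9512) = 2.357×10^6 mm³.
d_o = 133.1 mm.

d_o = 133 mm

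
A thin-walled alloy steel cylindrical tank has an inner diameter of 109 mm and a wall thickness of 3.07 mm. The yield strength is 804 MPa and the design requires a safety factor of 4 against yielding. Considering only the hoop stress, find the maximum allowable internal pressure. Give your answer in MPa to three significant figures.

σ_allow = 804/4 = 201.0 MPa.
σ_h = pD/(2t) → p_allow = 2σ_allow t/D = 2×201.0×3.07/109 = 11.32 MPa.

p_allow = 11.3 MPa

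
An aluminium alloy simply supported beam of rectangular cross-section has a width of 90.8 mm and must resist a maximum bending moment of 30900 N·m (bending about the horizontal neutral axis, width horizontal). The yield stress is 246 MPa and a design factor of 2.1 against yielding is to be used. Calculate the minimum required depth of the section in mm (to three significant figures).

σ_allow = 246/2.1 = 117.1 MPa.
For a rectangular section σ = 6M/(bh²), so h² = 6M/(b σ_allow) = 6×3.0900×10^7/(90.8×117.1) = 17430 mm².
h = 132.0 mm.

h = 132 mm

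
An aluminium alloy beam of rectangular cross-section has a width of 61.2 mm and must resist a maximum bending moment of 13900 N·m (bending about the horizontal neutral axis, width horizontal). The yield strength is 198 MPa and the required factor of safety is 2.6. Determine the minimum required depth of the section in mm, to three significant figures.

h = 134 mm

σ_allow = 198/2.6 = 76.15 MPa.
For a rectangular section σ = 6M/(bh²), so h² = 6M/(b σ_allow) = 6×1.3900×10^7/(61.2×76.15) = 17890 mm².
h = 133.8 mm.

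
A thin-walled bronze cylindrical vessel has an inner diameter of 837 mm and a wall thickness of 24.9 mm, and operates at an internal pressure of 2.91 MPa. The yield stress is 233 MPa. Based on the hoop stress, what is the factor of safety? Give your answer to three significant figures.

n = 4.76

σ_h = pD/(2t) = 2.91×837/(2×24.9) = 48.91 MPa.
n = 233/48.91 = 4.764.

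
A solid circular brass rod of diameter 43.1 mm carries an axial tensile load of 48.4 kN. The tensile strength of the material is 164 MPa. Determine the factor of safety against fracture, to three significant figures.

A = πd²/4 = 1459 mm².
σ = F/A = 48400/1459 = 33.17 MPa.
n = 164/33.17 = 4.944.

n = 4.94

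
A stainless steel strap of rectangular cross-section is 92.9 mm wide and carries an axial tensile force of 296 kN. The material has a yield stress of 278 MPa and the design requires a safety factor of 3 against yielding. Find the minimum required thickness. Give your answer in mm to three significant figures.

t = 34.4 mm

σ_allow = 278/3 = 92.67 MPa.
Required area A = F/σ_allow = 296000/92.67 = 3194 mm².
t = A/w = 3194/92.9 = 34.38 mm.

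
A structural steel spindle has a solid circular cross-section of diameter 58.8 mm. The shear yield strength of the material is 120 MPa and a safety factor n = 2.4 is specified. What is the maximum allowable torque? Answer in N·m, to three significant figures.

τ_allow = 120/2.4 = 50.00 MPa.
For a solid shaft T_allow = τ_allow·πd³/16; πd³/16 = π×58.8³/16 = 39920 mm³.
T_allow = 50.00×39920 = 1.996×10^6 N·mm = 1996 N·m.

T_allow = 2000 N·m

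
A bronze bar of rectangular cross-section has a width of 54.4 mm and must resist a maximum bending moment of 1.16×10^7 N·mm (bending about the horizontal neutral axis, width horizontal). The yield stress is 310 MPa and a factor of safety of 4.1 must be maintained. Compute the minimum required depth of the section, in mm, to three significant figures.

σ_allow = 310/4.1 = 75.61 MPa.
For a rectangular section σ = 6M/(bh²), so h² = 6M/(b σ_allow) = 6×1.1600×10^7/(54.4×75.61) = 16920 mm².
h = 130.1 mm.

h = 130 mm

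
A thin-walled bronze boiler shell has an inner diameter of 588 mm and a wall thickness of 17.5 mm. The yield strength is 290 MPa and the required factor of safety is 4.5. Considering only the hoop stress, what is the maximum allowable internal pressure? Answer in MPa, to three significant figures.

p_allow = 3.84 MPa

σ_allow = 290/4.5 = 64.44 MPa.
σ_h = pD/(2t) → p_allow = 2σ_allow t/D = 2×64.44×17.5/588 = 3.836 MPa.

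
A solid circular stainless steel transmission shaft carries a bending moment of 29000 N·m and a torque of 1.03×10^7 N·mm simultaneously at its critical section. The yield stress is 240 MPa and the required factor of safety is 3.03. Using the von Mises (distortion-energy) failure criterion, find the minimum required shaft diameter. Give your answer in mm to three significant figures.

d = 157 mm

σ_allow = σ_y/n = 240/3.03 = 79.21 MPa.
For a solid shaft σ_b = 32M/(πd³) and τ = 16T/(πd³), so the von Mises stress is σ' = (16/πd³)·√(4M²+3T²).
√(4M²+3T²) = √(4×(2.900×10^7)² + 3×(1.030×10^7)²) = 6.068×10^7 N·mm.
d³ = 16×6.068×10^7/(π×79.21) = 3.902×10^6 mm³.
d = 157.4 mm.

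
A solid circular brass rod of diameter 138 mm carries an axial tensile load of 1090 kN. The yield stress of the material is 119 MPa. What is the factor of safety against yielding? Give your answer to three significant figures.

A = πd²/4 = 14960 mm².
σ = F/A = 1090000/14960 = 72.87 MPa.
n = 119/72.87 = 1.633.

n = 1.63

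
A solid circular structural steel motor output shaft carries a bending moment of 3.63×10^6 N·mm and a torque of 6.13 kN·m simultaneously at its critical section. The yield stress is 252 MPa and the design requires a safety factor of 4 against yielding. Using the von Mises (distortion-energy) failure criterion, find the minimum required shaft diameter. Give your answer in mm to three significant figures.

σ_allow = σ_y/n = 252/4 = 63.00 MPa.
For a solid shaft σ_b = 32M/(πd³) and τ = 16T/(πd³), so the von Mises stress is σ' = (16/πd³)·√(4M²+3T²).
√(4M²+3T²) = √(4×(3.630×10^6)² + 3×(6.130×10^6)²) = 1.286×10^7 N·mm.
d³ = 16×1.286×10^7/(π×63.00) = 1.040×10^6 mm³.
d = 101.3 mm.

d = 101 mm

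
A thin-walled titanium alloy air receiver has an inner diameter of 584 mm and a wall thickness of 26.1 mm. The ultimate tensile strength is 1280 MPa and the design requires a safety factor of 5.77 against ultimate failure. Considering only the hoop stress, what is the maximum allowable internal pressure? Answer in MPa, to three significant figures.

p_allow = 19.8 MPa

σ_allow = 1280/5.77 = 221.8 MPa.
σ_h = pD/(2t) → p_allow = 2σ_allow t/D = 2×221.8×26.1/584 = 19.83 MPa.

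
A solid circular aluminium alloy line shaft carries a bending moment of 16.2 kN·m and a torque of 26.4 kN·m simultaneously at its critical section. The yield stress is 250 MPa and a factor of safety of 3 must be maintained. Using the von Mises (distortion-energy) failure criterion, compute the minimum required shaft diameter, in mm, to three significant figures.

σ_allow = σ_y/n = 250/3 = 83.33 MPa.
For a solid shaft σ_b = 32M/(πd³) and τ = 16T/(πd³), so the von Mises stress is σ' = (16/πd³)·√(4M²+3T²).
√(4M²+3T²) = √(4×(1.620×10^7)² + 3×(2.640×10^7)²) = 5.604×10^7 N·mm.
d³ = 16×5.604×10^7/(π×83.33) = 3.425×10^6 mm³.
d = 150.7 mm.

d = 151 mm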